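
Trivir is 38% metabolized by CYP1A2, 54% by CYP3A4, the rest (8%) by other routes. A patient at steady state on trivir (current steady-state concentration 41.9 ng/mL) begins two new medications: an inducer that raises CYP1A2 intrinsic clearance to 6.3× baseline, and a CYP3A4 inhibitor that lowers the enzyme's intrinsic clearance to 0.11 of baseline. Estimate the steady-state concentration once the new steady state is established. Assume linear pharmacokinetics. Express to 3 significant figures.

CYP1A2: 0.38 × 6.3 = 2.394
CYP3A4: 0.54 × 0.11 = 0.0594
Other: 0.08 (unchanged)
CL_new/CL_old = 2.394 + 0.0594 + 0.08 = 2.5334.
New steady-state concentration = 41.9 / 2.5334 = 16.5 ng/mL (concentration scales inversely with clearance).

16.5 ng/mL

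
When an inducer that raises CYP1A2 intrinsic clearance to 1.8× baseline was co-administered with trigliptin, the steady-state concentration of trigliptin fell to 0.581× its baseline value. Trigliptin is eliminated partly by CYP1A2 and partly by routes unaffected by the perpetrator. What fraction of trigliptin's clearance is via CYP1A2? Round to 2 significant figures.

Let fm be the CYP1A2 fraction. New clearance relative to baseline = fm × 1.8 + (1 − fm).
Steady-state concentration ratio = 1 / (new CL fraction), so new CL fraction = 1 / 0.581 = 1.721.
fm × 1.8 + 1 − fm = 1.721  ⇒  fm × (1.8 − 1) = 0.7212  ⇒  fm = 0.90.

0.90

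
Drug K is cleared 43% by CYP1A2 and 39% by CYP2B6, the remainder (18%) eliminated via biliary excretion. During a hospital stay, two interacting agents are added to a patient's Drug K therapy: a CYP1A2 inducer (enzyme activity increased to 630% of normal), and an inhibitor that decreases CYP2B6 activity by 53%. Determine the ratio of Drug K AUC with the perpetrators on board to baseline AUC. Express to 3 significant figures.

The CYP1A2 pathway (43% of clearance) rises to 6.3× activity: 0.43 × 6.3 = 2.709.
The CYP2B6 pathway (39% of clearance) falls to 0.47× activity: 0.39 × 0.47 = 0.1833.
The remaining 18% of clearance is unaffected.
Relative clearance = 2.709 + 0.1833 + 0.18 = 3.0723.
AUC ∝ 1/CL: fold-change = 1 / 3.0723 = 0.325.

0.325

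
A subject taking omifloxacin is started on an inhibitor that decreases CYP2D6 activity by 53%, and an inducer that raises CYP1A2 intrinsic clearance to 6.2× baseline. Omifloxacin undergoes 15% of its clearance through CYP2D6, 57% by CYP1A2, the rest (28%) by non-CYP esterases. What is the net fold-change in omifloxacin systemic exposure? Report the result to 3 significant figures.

0.257

The CYP2D6 pathway (15% of clearance) falls to 0.47× activity: 0.15 × 0.47 = 0.0705.
The CYP1A2 pathway (57% of clearance) increases to 6.2× activity: 0.57 × 6.2 = 3.534.
The remaining 28% of clearance is unaffected.
New clearance relative to baseline: 0.0705 + 3.534 + 0.28 = 3.8845.
Net systemic exposure ratio = 1 / 3.8845 = 0.257.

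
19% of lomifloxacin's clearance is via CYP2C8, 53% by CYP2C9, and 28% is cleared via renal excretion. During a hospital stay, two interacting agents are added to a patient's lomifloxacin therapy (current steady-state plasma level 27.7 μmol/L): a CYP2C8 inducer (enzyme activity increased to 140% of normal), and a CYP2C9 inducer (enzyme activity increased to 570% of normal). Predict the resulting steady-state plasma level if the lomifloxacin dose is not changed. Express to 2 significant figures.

7.8 μmol/L

The CYP2C8 pathway (19% of clearance) increases to 1.4× activity: 0.19 × 1.4 = 0.266.
The CYP2C9 pathway (53% of clearance) is boosted to 5.7× activity: 0.53 × 5.7 = 3.021.
Non-CYP routes (28%) are unchanged.
New clearance relative to baseline: 0.266 + 3.021 + 0.28 = 3.567.
Steady-state plasma level ∝ 1/CL: new value = 27.7 / 3.567 = 7.8 μmol/L.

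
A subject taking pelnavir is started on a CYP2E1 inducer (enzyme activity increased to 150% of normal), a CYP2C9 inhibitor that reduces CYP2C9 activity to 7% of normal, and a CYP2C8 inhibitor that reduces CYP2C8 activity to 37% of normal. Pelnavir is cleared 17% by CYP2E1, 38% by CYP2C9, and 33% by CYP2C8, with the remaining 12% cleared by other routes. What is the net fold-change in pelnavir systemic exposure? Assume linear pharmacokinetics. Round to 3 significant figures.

CYP2E1: 0.17 × 1.5 = 0.255
CYP2C9: 0.38 × 0.07 = 0.0266
CYP2C8: 0.33 × 0.37 = 0.1221
Other: 0.12 (unchanged)
CL_new/CL_old = 0.255 + 0.0266 + 0.1221 + 0.12 = 0.5237.
Net systemic exposure ratio = 1 / 0.5237 = 1.91.

1.91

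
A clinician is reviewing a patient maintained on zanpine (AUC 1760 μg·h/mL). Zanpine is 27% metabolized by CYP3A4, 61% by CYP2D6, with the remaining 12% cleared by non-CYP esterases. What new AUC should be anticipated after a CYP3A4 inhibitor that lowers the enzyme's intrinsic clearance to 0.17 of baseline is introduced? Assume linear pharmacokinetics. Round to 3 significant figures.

CYP3A4: 0.27 × 0.17 = 0.0459
CYP2D6: 0.61 (unchanged)
Other: 0.12 (unchanged)
CL_new/CL_old = 0.0459 + 0.61 + 0.12 = 0.7759.
AUC ∝ 1/CL, so new value = 1760 / 0.7759 = 2.27 × 10³ μg·h/mL.

2.27 × 10³ μg·h/mL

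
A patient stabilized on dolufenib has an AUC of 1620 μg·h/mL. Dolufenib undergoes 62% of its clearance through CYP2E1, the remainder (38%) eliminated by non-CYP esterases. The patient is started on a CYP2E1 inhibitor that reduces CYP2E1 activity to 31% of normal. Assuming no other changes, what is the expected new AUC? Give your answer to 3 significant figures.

2.83 × 10³ μg·h/mL

CYP2E1: 0.62 × 0.31 = 0.1922
Other: 0.38 (unchanged)
New clearance relative to baseline: 0.1922 + 0.38 = 0.5722.
AUC ∝ 1/CL, so new value = 1620 / 0.5722 = 2.83 × 10³ μg·h/mL.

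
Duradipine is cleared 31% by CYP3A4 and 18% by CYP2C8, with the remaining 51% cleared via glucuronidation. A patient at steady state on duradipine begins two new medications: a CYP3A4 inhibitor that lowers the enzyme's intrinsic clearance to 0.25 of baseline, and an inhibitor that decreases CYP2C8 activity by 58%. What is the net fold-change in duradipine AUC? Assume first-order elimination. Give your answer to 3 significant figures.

1.51

The CYP3A4 pathway (31% of clearance) drops to 0.25× activity: 0.31 × 0.25 = 0.0775.
The CYP2C8 pathway (18% of clearance) drops to 0.42× activity: 0.18 × 0.42 = 0.0756.
The remaining 51% of clearance is unaffected.
Relative clearance = 0.0775 + 0.0756 + 0.51 = 0.6631.
Net AUC ratio = 1 / 0.6631 = 1.51.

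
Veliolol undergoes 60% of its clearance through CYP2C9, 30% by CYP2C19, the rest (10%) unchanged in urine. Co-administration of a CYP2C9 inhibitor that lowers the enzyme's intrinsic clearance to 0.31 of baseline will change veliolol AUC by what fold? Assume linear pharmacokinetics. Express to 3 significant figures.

1.71

CYP2C9: 0.6 × 0.31 = 0.186
CYP2C19: 0.3 (unchanged)
Other: 0.1 (unchanged)
Relative clearance = 0.186 + 0.3 + 0.1 = 0.586.
AUC ratio = CL_old/CL_new = 1 / 0.586 = 1.71.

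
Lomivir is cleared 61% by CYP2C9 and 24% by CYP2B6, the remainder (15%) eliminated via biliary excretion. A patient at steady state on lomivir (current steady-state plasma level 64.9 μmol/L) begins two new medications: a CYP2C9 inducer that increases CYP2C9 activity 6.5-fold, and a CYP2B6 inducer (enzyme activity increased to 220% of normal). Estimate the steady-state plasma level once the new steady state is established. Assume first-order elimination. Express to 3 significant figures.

14.0 μmol/L

The CYP2C9 pathway (61% of clearance) rises to 6.5× activity: 0.61 × 6.5 = 3.965.
The CYP2B6 pathway (24% of clearance) increases to 2.2× activity: 0.24 × 2.2 = 0.528.
The remaining 15% of clearance is unaffected.
CL_new/CL_old = 3.965 + 0.528 + 0.15 = 4.643.
Dividing the baseline by the relative clearance: 64.9 / 4.643 = 14.0 μmol/L.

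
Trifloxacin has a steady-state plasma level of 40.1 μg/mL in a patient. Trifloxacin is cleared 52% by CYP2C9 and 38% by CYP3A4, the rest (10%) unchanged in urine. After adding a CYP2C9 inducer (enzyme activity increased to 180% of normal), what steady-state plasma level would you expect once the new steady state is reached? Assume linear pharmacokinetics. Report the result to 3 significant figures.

The CYP2C9 pathway (52% of clearance) increases to 1.8× activity: 0.52 × 1.8 = 0.936.
CYP3A4 (38%) and the residual 10% are unaffected.
CL_new/CL_old = 0.936 + 0.38 + 0.1 = 1.416.
With dosing unchanged, steady-state plasma level scales as 1/CL: 40.1 / 1.416 = 28.3 μg/mL.

28.3 μg/mL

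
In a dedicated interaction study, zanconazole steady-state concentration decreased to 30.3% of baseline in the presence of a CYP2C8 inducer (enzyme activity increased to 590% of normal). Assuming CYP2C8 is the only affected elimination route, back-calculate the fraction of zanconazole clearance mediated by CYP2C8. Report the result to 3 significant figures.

Call the CYP2C8 fraction fm. After the interaction, CL_new/CL_old = fm × 5.9 + (1 − fm).
Steady-state concentration ratio = 1 / (new CL fraction), so new CL fraction = 1 / 0.303 = 3.3.
fm × 5.9 + 1 − fm = 3.3  ⇒  fm × (5.9 − 1) = 2.3  ⇒  fm = 0.469.

0.469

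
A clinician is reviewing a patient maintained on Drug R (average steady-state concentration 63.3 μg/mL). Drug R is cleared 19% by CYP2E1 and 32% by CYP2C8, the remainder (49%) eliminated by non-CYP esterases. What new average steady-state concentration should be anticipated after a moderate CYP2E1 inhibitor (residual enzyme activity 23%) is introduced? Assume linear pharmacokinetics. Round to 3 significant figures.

CYP2E1: 0.19 × 0.23 = 0.0437
CYP2C8: 0.32 (unchanged)
Other: 0.49 (unchanged)
CL_new/CL_old = 0.0437 + 0.32 + 0.49 = 0.8537.
New average steady-state concentration = baseline ÷ relative clearance = 63.3 / 0.8537 = 74.1 μg/mL.

74.1 μg/mL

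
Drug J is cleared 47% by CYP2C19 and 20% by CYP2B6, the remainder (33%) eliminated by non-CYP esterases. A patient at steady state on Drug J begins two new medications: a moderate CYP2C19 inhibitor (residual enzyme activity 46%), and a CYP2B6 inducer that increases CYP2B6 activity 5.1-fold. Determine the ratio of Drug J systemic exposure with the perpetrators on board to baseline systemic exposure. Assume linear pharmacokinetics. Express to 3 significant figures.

CYP2C19: 0.47 × 0.46 = 0.2162
CYP2B6: 0.2 × 5.1 = 1.02
Other: 0.33 (unchanged)
CL_new/CL_old = 0.2162 + 1.02 + 0.33 = 1.5662.
Systemic exposure ∝ 1/CL: fold-change = 1 / 1.5662 = 0.638.

0.638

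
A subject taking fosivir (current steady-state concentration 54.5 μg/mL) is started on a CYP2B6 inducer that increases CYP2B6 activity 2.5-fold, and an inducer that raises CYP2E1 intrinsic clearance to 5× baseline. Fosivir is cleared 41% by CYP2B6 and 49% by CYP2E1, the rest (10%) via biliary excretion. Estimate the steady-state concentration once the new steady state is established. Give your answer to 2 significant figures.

The CYP2B6 pathway (41% of clearance) is boosted to 2.5× activity: 0.41 × 2.5 = 1.025.
The CYP2E1 pathway (49% of clearance) increases to 5× activity: 0.49 × 5 = 2.45.
Non-CYP routes (10%) are unchanged.
CL_new/CL_old = 1.025 + 2.45 + 0.1 = 3.575.
Dividing the baseline by the relative clearance: 54.5 / 3.575 = 15 μg/mL.

15 μg/mL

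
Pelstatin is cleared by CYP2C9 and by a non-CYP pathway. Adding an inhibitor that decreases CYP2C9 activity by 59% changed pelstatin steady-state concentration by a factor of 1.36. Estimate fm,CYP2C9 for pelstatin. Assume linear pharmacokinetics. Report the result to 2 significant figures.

0.45

Let fm be the CYP2C9 fraction. New clearance relative to baseline = fm × 0.41 + (1 − fm).
Steady-state concentration ratio = 1 / (new CL fraction), so new CL fraction = 1 / 1.36 = 0.7353.
fm × 0.41 + 1 − fm = 0.7353  ⇒  fm × (0.41 − 1) = −0.2647  ⇒  fm = 0.45.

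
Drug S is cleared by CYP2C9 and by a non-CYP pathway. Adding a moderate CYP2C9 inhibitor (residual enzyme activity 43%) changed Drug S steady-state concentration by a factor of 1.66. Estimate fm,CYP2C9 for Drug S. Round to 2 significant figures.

Let fm be the CYP2C9 fraction. New clearance relative to baseline = fm × 0.43 + (1 − fm).
Steady-state concentration ratio = 1 / (new CL fraction), so new CL fraction = 1 / 1.66 = 0.6024.
fm × 0.43 + 1 − fm = 0.6024  ⇒  fm × (0.43 − 1) = −0.3976  ⇒  fm = 0.70.

0.70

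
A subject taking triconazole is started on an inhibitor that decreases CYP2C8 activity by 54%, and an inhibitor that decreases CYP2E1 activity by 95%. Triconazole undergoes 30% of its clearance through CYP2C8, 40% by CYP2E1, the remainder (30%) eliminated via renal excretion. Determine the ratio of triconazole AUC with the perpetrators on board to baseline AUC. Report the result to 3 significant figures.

2.18

The CYP2C8 pathway (30% of clearance) is reduced to 0.46× activity: 0.3 × 0.46 = 0.138.
The CYP2E1 pathway (40% of clearance) is reduced to 0.05× activity: 0.4 × 0.05 = 0.02.
Non-CYP routes (30%) are unchanged.
New clearance relative to baseline: 0.138 + 0.02 + 0.3 = 0.458.
Net AUC ratio = 1 / 0.458 = 2.18.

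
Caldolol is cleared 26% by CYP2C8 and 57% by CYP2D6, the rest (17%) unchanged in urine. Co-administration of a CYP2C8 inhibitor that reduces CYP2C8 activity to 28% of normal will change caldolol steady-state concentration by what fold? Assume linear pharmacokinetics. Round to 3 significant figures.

The CYP2C8 pathway (26% of clearance) is reduced to 0.28× activity: 0.26 × 0.28 = 0.0728.
CYP2D6 (57%) and the residual 17% are unaffected.
New clearance relative to baseline: 0.0728 + 0.57 + 0.17 = 0.8128.
Steady-state concentration is inversely proportional to clearance, so the fold-change is 1 / 0.8128 = 1.23.

1.23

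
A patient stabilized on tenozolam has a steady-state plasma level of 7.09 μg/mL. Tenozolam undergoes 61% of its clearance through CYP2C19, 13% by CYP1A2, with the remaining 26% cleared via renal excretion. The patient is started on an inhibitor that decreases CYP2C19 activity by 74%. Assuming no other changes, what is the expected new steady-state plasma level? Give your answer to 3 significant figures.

12.9 μg/mL

The CYP2C19 pathway (61% of clearance) is reduced to 0.26× activity: 0.61 × 0.26 = 0.1586.
CYP1A2 (13%) and the residual 26% are unaffected.
Relative clearance = 0.1586 + 0.13 + 0.26 = 0.5486.
With dosing unchanged, steady-state plasma level scales as 1/CL: 7.09 / 0.5486 = 12.9 μg/mL.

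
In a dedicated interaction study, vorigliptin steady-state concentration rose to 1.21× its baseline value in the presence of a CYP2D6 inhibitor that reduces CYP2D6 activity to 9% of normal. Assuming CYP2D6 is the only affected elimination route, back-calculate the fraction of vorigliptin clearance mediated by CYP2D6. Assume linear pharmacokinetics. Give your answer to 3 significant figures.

Let x = fm,CYP2D6. Because steady-state concentration ∝ 1/CL, relative clearance fell to 1/1.21 = 0.8264.
Only the CYP2D6 route changed, so 0.8264 = x·0.09 + (1 − x), giving x = 0.191.

0.191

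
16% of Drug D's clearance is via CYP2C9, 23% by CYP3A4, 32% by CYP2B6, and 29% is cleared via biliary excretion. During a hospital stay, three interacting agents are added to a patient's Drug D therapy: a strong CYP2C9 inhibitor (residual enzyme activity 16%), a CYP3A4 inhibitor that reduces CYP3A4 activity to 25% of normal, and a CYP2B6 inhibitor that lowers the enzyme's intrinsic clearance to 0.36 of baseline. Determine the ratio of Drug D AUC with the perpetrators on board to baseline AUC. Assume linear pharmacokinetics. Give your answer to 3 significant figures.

2.05

The CYP2C9 pathway (16% of clearance) is reduced to 0.16× activity: 0.16 × 0.16 = 0.0256.
The CYP3A4 pathway (23% of clearance) falls to 0.25× activity: 0.23 × 0.25 = 0.0575.
The CYP2B6 pathway (32% of clearance) drops to 0.36× activity: 0.32 × 0.36 = 0.1152.
Non-CYP routes (29%) are unchanged.
CL_new/CL_old = 0.0256 + 0.0575 + 0.1152 + 0.29 = 0.4883.
Because AUC varies inversely with clearance, the combined effect is 1 / 0.4883 = 2.05.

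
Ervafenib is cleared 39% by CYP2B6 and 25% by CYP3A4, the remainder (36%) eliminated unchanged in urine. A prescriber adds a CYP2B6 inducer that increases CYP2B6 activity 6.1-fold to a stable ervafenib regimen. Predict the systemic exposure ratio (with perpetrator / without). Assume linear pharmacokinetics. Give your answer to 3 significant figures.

0.335

CYP2B6: 0.39 × 6.1 = 2.379
CYP3A4: 0.25 (unchanged)
Other: 0.36 (unchanged)
Relative clearance = 2.379 + 0.25 + 0.36 = 2.989.
Since systemic exposure ∝ 1/CL, the ratio is 1 / 2.989 = 0.335.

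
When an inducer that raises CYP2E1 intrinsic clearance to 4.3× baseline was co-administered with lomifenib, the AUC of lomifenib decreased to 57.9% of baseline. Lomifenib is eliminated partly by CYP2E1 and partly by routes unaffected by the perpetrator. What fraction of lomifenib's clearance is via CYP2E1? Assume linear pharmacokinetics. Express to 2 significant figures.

0.22

Call the CYP2E1 fraction fm. After the interaction, CL_new/CL_old = fm × 4.3 + (1 − fm).
AUC ratio = 1 / (new CL fraction), so new CL fraction = 1 / 0.579 = 1.727.
fm × 4.3 + 1 − fm = 1.727  ⇒  fm × (4.3 − 1) = 0.7271  ⇒  fm = 0.22.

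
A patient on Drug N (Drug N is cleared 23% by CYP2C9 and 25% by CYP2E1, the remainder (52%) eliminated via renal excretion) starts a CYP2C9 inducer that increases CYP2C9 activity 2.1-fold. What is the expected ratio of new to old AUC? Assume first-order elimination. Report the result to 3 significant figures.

0.798

The CYP2C9 pathway (23% of clearance) is boosted to 2.1× activity: 0.23 × 2.1 = 0.483.
CYP2E1 (25%) and the residual 52% are unaffected.
Relative clearance = 0.483 + 0.25 + 0.52 = 1.253.
AUC ratio = CL_old/CL_new = 1 / 1.253 = 0.798.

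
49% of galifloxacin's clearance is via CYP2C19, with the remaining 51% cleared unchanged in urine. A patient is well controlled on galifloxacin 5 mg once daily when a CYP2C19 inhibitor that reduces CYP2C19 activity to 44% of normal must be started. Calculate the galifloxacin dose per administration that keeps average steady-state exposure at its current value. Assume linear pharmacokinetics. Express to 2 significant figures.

CYP2C19: 0.49 × 0.44 = 0.2156
Other: 0.51 (unchanged)
CL_new/CL_old = 0.2156 + 0.51 = 0.7256.
Css,avg = (dose rate)/CL, so holding Css fixed requires dose ∝ CL: 5 × 0.7256 = 3.6 mg.

3.6 mg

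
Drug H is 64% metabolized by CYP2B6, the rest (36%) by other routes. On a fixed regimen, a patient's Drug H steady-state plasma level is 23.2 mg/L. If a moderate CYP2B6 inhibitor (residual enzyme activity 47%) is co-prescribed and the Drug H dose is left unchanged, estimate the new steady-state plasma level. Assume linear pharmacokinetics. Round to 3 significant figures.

35.1 mg/L

The CYP2B6 pathway (64% of clearance) is reduced to 0.47× activity: 0.64 × 0.47 = 0.3008.
Non-CYP routes (36%) are unchanged.
New clearance relative to baseline: 0.3008 + 0.36 = 0.6608.
Steady-state plasma level ∝ 1/CL, so new value = 23.2 / 0.6608 = 35.1 mg/L.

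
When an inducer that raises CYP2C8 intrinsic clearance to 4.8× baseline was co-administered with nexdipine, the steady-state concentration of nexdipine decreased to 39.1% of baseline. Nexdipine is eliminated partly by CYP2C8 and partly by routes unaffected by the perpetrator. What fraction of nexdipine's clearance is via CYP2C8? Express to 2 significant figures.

0.41

Let fm be the CYP2C8 fraction. New clearance relative to baseline = fm × 4.8 + (1 − fm).
Steady-state concentration ratio = 1 / (new CL fraction), so new CL fraction = 1 / 0.391 = 2.558.
fm × 4.8 + 1 − fm = 2.558  ⇒  fm × (4.8 − 1) = 1.558  ⇒  fm = 0.41.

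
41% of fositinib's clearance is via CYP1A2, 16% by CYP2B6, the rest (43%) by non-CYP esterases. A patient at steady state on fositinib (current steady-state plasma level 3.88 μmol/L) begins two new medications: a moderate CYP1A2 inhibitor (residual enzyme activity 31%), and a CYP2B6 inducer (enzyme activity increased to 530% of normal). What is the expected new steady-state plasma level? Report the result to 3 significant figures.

2.76 μmol/L

The CYP1A2 pathway (41% of clearance) falls to 0.31× activity: 0.41 × 0.31 = 0.1271.
The CYP2B6 pathway (16% of clearance) rises to 5.3× activity: 0.16 × 5.3 = 0.848.
The remaining 43% of clearance is unaffected.
New clearance relative to baseline: 0.1271 + 0.848 + 0.43 = 1.4051.
Steady-state plasma level ∝ 1/CL: new value = 3.88 / 1.4051 = 2.76 μmol/L.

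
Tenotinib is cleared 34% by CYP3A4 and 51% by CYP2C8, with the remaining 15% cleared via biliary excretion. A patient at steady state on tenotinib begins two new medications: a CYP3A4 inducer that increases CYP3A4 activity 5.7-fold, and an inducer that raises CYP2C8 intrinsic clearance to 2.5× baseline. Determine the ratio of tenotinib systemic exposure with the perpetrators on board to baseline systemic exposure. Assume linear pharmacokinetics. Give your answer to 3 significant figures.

0.297

CYP3A4: 0.34 × 5.7 = 1.938
CYP2C8: 0.51 × 2.5 = 1.275
Other: 0.15 (unchanged)
Relative clearance = 1.938 + 1.275 + 0.15 = 3.363.
Net systemic exposure ratio = 1 / 3.363 = 0.297.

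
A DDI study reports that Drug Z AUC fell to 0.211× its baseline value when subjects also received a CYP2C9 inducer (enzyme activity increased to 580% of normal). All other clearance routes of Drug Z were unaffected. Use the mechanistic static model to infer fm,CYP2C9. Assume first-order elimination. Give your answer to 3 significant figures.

0.779

Write x for the fraction cleared via CYP2C9. The observed AUC change means clearance rose to 1/0.211 = 4.739 of baseline.
Setting x·5.8 + (1 − x) = 4.739 and solving: x = (4.739 − 1)/(5.8 − 1) = 0.779.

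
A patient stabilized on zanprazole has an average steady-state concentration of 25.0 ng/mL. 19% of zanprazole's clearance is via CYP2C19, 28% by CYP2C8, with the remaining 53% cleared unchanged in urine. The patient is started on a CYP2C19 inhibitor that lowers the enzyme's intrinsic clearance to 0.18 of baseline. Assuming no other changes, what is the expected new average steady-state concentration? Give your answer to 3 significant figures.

CYP2C19: 0.19 × 0.18 = 0.0342
CYP2C8: 0.28 (unchanged)
Other: 0.53 (unchanged)
Relative clearance = 0.0342 + 0.28 + 0.53 = 0.8442.
Average steady-state concentration ∝ 1/CL, so new value = 25.0 / 0.8442 = 29.6 ng/mL.

29.6 ng/mL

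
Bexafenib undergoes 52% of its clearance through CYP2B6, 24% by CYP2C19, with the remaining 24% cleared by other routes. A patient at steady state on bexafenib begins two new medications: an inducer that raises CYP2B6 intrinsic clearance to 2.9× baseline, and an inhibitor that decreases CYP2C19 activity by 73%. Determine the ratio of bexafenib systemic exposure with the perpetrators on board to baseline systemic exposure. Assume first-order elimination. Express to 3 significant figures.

0.552

The CYP2B6 pathway (52% of clearance) rises to 2.9× activity: 0.52 × 2.9 = 1.508.
The CYP2C19 pathway (24% of clearance) drops to 0.27× activity: 0.24 × 0.27 = 0.0648.
The remaining 24% of clearance is unaffected.
New clearance relative to baseline: 1.508 + 0.0648 + 0.24 = 1.8128.
Net systemic exposure ratio = 1 / 1.8128 = 0.552.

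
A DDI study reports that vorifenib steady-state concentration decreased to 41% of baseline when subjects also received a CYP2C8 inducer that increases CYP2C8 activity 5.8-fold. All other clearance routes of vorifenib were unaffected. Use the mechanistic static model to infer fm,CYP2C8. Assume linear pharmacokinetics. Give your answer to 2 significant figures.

0.30

Let fm be the CYP2C8 fraction. New clearance relative to baseline = fm × 5.8 + (1 − fm).
Steady-state concentration ratio = 1 / (new CL fraction), so new CL fraction = 1 / 0.410 = 2.439.
fm × 5.8 + 1 − fm = 2.439  ⇒  fm × (5.8 − 1) = 1.439  ⇒  fm = 0.30.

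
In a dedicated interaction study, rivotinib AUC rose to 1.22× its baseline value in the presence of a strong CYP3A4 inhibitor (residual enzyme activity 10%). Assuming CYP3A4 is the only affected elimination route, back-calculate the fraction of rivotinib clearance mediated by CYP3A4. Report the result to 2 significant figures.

0.20

CL'/CL = 1 / 1.22 = 0.8197
0.1·fm + (1 − fm) = 0.8197
fm = (0.8197 − 1) / (0.1 − 1) = 0.20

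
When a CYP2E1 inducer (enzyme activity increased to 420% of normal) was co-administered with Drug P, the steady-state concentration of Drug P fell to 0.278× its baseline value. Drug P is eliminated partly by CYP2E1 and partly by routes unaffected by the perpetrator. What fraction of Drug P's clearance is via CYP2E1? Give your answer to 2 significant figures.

0.81

Let fm be the CYP2E1 fraction. New clearance relative to baseline = fm × 4.2 + (1 − fm).
Steady-state concentration ratio = 1 / (new CL fraction), so new CL fraction = 1 / 0.278 = 3.597.
fm × 4.2 + 1 − fm = 3.597  ⇒  fm × (4.2 − 1) = 2.597  ⇒  fm = 0.81.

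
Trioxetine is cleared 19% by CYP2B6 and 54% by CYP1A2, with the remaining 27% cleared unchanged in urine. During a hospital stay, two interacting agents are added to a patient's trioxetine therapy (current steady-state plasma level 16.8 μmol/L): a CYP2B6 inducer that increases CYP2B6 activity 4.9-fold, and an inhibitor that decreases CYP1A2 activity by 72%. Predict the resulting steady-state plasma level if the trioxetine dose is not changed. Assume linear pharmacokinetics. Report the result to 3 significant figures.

The CYP2B6 pathway (19% of clearance) increases to 4.9× activity: 0.19 × 4.9 = 0.931.
The CYP1A2 pathway (54% of clearance) falls to 0.28× activity: 0.54 × 0.28 = 0.1512.
The remaining 27% of clearance is unaffected.
Relative clearance = 0.931 + 0.1512 + 0.27 = 1.3522.
Steady-state plasma level ∝ 1/CL: new value = 16.8 / 1.3522 = 12.4 μmol/L.

12.4 μmol/L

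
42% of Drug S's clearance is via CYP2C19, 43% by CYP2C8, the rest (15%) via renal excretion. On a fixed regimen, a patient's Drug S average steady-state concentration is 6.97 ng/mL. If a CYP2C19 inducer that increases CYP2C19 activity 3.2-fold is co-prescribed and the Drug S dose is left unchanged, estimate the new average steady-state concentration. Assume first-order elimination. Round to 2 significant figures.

The CYP2C19 pathway (42% of clearance) is boosted to 3.2× activity: 0.42 × 3.2 = 1.344.
CYP2C8 (43%) and the residual 15% are unaffected.
Relative clearance = 1.344 + 0.43 + 0.15 = 1.924.
Average steady-state concentration ∝ 1/CL, so new value = 6.97 / 1.924 = 3.6 ng/mL.

3.6 ng/mL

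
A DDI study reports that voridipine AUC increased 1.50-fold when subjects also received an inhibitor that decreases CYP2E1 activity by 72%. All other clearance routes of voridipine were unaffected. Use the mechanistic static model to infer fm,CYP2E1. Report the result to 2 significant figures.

0.46

Let fm be the CYP2E1 fraction. New clearance relative to baseline = fm × 0.28 + (1 − fm).
AUC ratio = 1 / (new CL fraction), so new CL fraction = 1 / 1.50 = 0.6667.
fm × 0.28 + 1 − fm = 0.6667  ⇒  fm × (0.28 − 1) = −0.3333  ⇒  fm = 0.46.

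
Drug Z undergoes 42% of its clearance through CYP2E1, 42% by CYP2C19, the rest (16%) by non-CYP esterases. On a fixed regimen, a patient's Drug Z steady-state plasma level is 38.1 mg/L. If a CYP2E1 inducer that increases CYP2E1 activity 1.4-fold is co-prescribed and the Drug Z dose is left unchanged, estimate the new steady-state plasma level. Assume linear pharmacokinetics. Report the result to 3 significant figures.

CYP2E1: 0.42 × 1.4 = 0.588
CYP2C19: 0.42 (unchanged)
Other: 0.16 (unchanged)
CL_new/CL_old = 0.588 + 0.42 + 0.16 = 1.168.
Steady-state plasma level ∝ 1/CL, so new value = 38.1 / 1.168 = 32.6 mg/L.

32.6 mg/L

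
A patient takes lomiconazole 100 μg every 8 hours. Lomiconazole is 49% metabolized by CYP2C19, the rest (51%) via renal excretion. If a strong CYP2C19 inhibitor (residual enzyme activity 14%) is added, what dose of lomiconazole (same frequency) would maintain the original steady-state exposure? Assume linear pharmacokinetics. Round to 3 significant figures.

CYP2C19: 0.49 × 0.14 = 0.0686
Other: 0.51 (unchanged)
New clearance relative to baseline: 0.0686 + 0.51 = 0.5786.
Exposure is unchanged when dose changes in proportion to clearance. New dose = 100 μg × 0.5786 = 57.9 μg.

57.9 μg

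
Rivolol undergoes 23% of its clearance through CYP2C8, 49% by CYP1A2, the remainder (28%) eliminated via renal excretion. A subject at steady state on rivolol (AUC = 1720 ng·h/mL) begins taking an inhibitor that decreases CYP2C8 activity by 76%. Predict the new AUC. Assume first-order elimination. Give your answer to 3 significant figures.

2.08 × 10³ ng·h/mL

CYP2C8: 0.23 × 0.24 = 0.0552
CYP1A2: 0.49 (unchanged)
Other: 0.28 (unchanged)
Relative clearance = 0.0552 + 0.49 + 0.28 = 0.8252.
New AUC = baseline ÷ relative clearance = 1720 / 0.8252 = 2.08 × 10³ ng·h/mL.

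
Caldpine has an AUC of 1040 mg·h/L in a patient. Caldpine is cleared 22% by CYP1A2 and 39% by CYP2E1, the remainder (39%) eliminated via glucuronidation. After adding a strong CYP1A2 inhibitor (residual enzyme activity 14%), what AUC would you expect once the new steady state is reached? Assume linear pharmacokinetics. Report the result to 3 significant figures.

1.28 × 10³ mg·h/L

The CYP1A2 pathway (22% of clearance) falls to 0.14× activity: 0.22 × 0.14 = 0.0308.
CYP2E1 (39%) and the residual 39% are unaffected.
New clearance relative to baseline: 0.0308 + 0.39 + 0.39 = 0.8108.
With dosing unchanged, AUC scales as 1/CL: 1040 / 0.8108 = 1.28 × 10³ mg·h/L.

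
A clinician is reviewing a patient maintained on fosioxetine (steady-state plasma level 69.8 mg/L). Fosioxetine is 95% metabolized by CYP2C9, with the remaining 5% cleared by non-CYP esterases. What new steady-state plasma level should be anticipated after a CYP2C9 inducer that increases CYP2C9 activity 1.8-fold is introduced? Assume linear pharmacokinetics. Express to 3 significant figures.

39.7 mg/L

CYP2C9: 0.95 × 1.8 = 1.71
Other: 0.05 (unchanged)
CL_new/CL_old = 1.71 + 0.05 = 1.76.
With dosing unchanged, steady-state plasma level scales as 1/CL: 69.8 / 1.76 = 39.7 mg/L.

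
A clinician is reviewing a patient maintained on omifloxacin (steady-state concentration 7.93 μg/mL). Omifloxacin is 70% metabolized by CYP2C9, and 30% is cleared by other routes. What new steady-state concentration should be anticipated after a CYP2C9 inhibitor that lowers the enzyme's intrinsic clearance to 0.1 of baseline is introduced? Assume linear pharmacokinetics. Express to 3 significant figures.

The CYP2C9 pathway (70% of clearance) falls to 0.1× activity: 0.7 × 0.1 = 0.07.
The remaining 30% of clearance is unaffected.
Relative clearance = 0.07 + 0.3 = 0.37.
Steady-state concentration ∝ 1/CL, so new value = 7.93 / 0.37 = 21.4 μg/mL.

21.4 μg/mL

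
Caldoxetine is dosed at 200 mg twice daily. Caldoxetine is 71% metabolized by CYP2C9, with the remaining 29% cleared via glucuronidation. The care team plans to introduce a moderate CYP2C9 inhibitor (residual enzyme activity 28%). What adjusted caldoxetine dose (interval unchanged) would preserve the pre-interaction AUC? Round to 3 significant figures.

The CYP2C9 pathway (71% of clearance) falls to 0.28× activity: 0.71 × 0.28 = 0.1988.
The remaining 29% of clearance is unaffected.
New clearance relative to baseline: 0.1988 + 0.29 = 0.4888.
To maintain the same steady-state level, dose must scale with clearance: new dose = 200 × 0.4888 = 97.8 mg.

97.8 mg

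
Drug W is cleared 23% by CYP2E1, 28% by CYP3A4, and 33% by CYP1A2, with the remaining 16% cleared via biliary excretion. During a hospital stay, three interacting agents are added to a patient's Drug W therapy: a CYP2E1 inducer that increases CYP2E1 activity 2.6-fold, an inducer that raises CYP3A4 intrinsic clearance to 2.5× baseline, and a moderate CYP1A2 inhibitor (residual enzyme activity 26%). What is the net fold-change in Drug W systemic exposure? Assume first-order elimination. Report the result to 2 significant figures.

0.65

The CYP2E1 pathway (23% of clearance) increases to 2.6× activity: 0.23 × 2.6 = 0.598.
The CYP3A4 pathway (28% of clearance) rises to 2.5× activity: 0.28 × 2.5 = 0.7.
The CYP1A2 pathway (33% of clearance) drops to 0.26× activity: 0.33 × 0.26 = 0.0858.
Non-CYP routes (16%) are unchanged.
New clearance relative to baseline: 0.598 + 0.7 + 0.0858 + 0.16 = 1.5438.
Systemic exposure ∝ 1/CL: fold-change = 1 / 1.5438 = 0.65.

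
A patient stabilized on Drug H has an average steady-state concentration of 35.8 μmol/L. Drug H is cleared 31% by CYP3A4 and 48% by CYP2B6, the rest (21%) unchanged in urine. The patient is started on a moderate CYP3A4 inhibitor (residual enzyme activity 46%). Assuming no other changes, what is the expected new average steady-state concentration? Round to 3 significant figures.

The CYP3A4 pathway (31% of clearance) falls to 0.46× activity: 0.31 × 0.46 = 0.1426.
CYP2B6 (48%) and the residual 21% are unaffected.
New clearance relative to baseline: 0.1426 + 0.48 + 0.21 = 0.8326.
New average steady-state concentration = baseline ÷ relative clearance = 35.8 / 0.8326 = 43.0 μmol/L.

43.0 μmol/L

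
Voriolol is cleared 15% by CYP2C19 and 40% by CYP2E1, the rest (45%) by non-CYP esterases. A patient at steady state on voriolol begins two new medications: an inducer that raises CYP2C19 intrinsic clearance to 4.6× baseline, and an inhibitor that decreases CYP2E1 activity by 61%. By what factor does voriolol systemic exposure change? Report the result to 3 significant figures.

CYP2C19: 0.15 × 4.6 = 0.69
CYP2E1: 0.4 × 0.39 = 0.156
Other: 0.45 (unchanged)
Relative clearance = 0.69 + 0.156 + 0.45 = 1.296.
Because systemic exposure varies inversely with clearance, the combined effect is 1 / 1.296 = 0.772.

0.772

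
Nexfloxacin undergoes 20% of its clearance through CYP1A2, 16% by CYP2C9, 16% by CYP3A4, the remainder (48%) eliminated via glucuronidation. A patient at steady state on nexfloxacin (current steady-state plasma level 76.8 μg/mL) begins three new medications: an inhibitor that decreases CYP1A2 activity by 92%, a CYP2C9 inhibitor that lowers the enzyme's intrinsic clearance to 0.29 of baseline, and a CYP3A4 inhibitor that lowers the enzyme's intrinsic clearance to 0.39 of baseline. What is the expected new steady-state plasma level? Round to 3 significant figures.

CYP1A2: 0.2 × 0.08 = 0.016
CYP2C9: 0.16 × 0.29 = 0.0464
CYP3A4: 0.16 × 0.39 = 0.0624
Other: 0.48 (unchanged)
CL_new/CL_old = 0.016 + 0.0464 + 0.0624 + 0.48 = 0.6048.
New steady-state plasma level = 76.8 / 0.6048 = 127 μg/mL (concentration scales inversely with clearance).

127 μg/mL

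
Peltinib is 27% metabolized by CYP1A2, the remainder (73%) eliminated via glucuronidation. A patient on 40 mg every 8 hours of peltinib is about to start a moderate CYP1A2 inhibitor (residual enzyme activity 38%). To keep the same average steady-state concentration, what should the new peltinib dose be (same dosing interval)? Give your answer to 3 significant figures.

The CYP1A2 pathway (27% of clearance) falls to 0.38× activity: 0.27 × 0.38 = 0.1026.
Non-CYP routes (73%) are unchanged.
New clearance relative to baseline: 0.1026 + 0.73 = 0.8326.
To maintain the same steady-state level, dose must scale with clearance: new dose = 40 × 0.8326 = 33.3 mg.

33.3 mg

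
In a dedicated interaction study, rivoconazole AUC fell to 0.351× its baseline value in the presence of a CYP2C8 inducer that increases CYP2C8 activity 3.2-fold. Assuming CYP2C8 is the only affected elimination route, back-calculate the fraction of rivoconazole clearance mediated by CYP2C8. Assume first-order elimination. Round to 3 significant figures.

0.840

CL'/CL = 1 / 0.351 = 2.849
3.2·fm + (1 − fm) = 2.849
fm = (2.849 − 1) / (3.2 − 1) = 0.840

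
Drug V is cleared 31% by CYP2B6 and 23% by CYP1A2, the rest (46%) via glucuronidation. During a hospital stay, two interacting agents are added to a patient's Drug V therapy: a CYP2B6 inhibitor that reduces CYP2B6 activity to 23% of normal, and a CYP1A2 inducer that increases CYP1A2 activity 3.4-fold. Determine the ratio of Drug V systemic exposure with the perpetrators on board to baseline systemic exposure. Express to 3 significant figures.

The CYP2B6 pathway (31% of clearance) falls to 0.23× activity: 0.31 × 0.23 = 0.0713.
The CYP1A2 pathway (23% of clearance) is boosted to 3.4× activity: 0.23 × 3.4 = 0.782.
Non-CYP routes (46%) are unchanged.
CL_new/CL_old = 0.0713 + 0.782 + 0.46 = 1.3133.
Because systemic exposure varies inversely with clearance, the combined effect is 1 / 1.3133 = 0.761.

0.761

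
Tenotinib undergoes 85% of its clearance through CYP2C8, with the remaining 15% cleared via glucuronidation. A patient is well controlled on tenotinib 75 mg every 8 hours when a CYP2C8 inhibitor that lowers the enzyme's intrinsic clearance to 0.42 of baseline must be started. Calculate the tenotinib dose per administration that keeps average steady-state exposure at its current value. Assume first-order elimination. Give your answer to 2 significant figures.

The CYP2C8 pathway (85% of clearance) drops to 0.42× activity: 0.85 × 0.42 = 0.357.
The remaining 15% of clearance is unaffected.
CL_new/CL_old = 0.357 + 0.15 = 0.507.
Exposure is unchanged when dose changes in proportion to clearance. New dose = 75 mg × 0.507 = 38 mg.

38 mg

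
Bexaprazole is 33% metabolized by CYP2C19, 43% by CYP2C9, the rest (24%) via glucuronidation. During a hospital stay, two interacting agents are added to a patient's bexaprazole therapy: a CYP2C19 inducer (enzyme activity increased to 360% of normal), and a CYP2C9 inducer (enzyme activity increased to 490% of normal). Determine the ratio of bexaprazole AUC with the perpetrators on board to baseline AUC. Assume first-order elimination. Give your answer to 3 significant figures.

The CYP2C19 pathway (33% of clearance) increases to 3.6× activity: 0.33 × 3.6 = 1.188.
The CYP2C9 pathway (43% of clearance) increases to 4.9× activity: 0.43 × 4.9 = 2.107.
Non-CYP routes (24%) are unchanged.
Relative clearance = 1.188 + 2.107 + 0.24 = 3.535.
Net AUC ratio = 1 / 3.535 = 0.283.

0.283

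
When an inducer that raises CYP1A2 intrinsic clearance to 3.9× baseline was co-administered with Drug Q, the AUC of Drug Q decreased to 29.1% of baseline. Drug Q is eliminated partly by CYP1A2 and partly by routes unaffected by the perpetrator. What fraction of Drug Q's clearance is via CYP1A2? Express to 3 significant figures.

0.840

Let x = fm,CYP1A2. Because AUC ∝ 1/CL, relative clearance rose to 1/0.291 = 3.436.
Setting x·3.9 + (1 − x) = 3.436 and solving: x = (3.436 − 1)/(3.9 − 1) = 0.840.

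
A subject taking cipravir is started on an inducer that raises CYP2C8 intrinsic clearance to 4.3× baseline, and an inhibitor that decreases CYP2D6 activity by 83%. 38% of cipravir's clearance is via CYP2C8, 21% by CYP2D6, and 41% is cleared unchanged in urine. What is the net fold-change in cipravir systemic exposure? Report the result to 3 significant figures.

CYP2C8: 0.38 × 4.3 = 1.634
CYP2D6: 0.21 × 0.17 = 0.0357
Other: 0.41 (unchanged)
Relative clearance = 1.634 + 0.0357 + 0.41 = 2.0797.
Because systemic exposure varies inversely with clearance, the combined effect is 1 / 2.0797 = 0.481.

0.481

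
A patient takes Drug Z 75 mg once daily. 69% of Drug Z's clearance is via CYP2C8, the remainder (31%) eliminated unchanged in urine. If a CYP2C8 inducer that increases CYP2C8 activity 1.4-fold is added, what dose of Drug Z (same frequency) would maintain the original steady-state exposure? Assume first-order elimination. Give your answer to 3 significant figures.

95.7 mg

CYP2C8: 0.69 × 1.4 = 0.966
Other: 0.31 (unchanged)
New clearance relative to baseline: 0.966 + 0.31 = 1.276.
Css,avg = (dose rate)/CL, so holding Css fixed requires dose ∝ CL: 75 × 1.276 = 95.7 mg.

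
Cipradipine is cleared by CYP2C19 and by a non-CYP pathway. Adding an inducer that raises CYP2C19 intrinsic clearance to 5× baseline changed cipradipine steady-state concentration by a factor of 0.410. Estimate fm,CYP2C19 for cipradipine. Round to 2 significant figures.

0.36

Let fm be the CYP2C19 fraction. New clearance relative to baseline = fm × 5 + (1 − fm).
Steady-state concentration ratio = 1 / (new CL fraction), so new CL fraction = 1 / 0.410 = 2.439.
fm × 5 + 1 − fm = 2.439  ⇒  fm × (5 − 1) = 1.439  ⇒  fm = 0.36.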